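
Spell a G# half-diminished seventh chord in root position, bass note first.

G# half-diminished seventh is G#–B–D–F#. Root position puts the root (G#) in the bass, with the remaining tones above: G#, B, D, F#.

G#, B, D, F#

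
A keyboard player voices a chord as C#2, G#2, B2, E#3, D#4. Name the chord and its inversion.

C# dominant ninth, root position

The distinct note names are C#, G#, B, E#, D#. Stacked in thirds they read C#–E#–G#–B–D#, which is a dominant ninth chord on C#.
The lowest note is C#, the root of the chord, so this is root position.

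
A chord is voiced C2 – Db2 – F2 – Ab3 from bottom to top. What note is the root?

Db

The distinct letter names are C, Db, F, Ab. Arranged as a stack of thirds they read Db–F–Ab–C, so Db is the root (a Db major seventh chord).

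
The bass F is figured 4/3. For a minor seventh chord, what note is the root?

Bb

The figures 4/3 mean the fifth of the chord is in the bass. If F is the fifth of a minor seventh chord, the root is Bb (chord tones Bb–Db–F–Ab).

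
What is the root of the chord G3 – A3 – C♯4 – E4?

A

G, A, C#, E are the tones of an A dominant seventh chord (A–C#–E–G), making A the root.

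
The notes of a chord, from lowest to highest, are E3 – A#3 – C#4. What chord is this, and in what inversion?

A# diminished, second inversion

The distinct note names are E, A#, C#. Stacked in thirds they read A#–C#–E, which is a diminished triad on A#.
The lowest note is E, the fifth of the chord, so this is second inversion (figured bass 6/4).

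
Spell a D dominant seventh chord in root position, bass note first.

D dominant seventh is D–F#–A–C. Root position puts the root (D) in the bass, with the remaining tones above: D, F#, A, C.

D, F#, A, C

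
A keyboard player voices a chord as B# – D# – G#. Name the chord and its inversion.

Reducing to letter names: B#, D#, G#. These stack in thirds as G#–B#–D# — a G# major triad.
With the third (B#) in the bass, the chord is in first inversion (figured bass 6).

G# major, first inversion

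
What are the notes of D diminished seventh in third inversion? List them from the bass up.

Cb, D, F, Ab

Spelling D diminished seventh: D–F–Ab–Cb. In third inversion the seventh is bass, giving Cb, D, F, Ab from the bottom.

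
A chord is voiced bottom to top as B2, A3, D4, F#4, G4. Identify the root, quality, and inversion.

Reducing to letter names: B, A, D, F#, G. These stack in thirds as G–B–D–F#–A — a G major ninth chord.
B is the third of G major ninth; third in the bass means first inversion.

G major ninth, first inversion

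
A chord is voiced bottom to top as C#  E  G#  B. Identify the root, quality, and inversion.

C# minor seventh, root position

Reducing to letter names: C#, E, G#, B. These stack in thirds as C#–E–G#–B — a C# minor seventh chord.
With the root (C#) in the bass, the chord is in root position (figured bass 7).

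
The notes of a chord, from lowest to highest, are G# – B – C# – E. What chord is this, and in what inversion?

C# minor seventh, second inversion

The distinct note names are G#, B, C#, E. Stacked in thirds they read C#–E–G#–B, which is a minor seventh chord on C#.
The lowest note is G#, the fifth of the chord, so this is second inversion (figured bass 4/3).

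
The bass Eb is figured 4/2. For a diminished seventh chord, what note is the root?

The figures 4/2 mean the seventh of the chord is in the bass. If Eb is the seventh of a diminished seventh chord, the root is F# (chord tones F#–A–C–Eb).

F#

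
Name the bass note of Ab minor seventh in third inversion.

Gb

Ab minor seventh is Ab–Cb–Eb–Gb. Third inversion places the seventh in the bass: Gb.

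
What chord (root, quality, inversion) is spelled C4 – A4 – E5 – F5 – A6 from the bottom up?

F major seventh, second inversion

Reducing to letter names: C, A, E, F. These stack in thirds as F–A–C–E — an F major seventh chord.
The lowest note is C, the fifth of the chord, so this is second inversion (figured bass 4/3).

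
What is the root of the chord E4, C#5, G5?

C#

Reordering E, C#, G into stacked thirds gives C#–E–G; the bottom of that stack, C#, is the root.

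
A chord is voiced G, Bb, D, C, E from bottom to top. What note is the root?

C

The distinct letter names are G, Bb, D, C, E. Arranged as a stack of thirds they read C–E–G–Bb–D, so C is the root (a C dominant ninth chord).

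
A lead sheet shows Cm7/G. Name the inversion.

second inversion

Cm7/G means C minor seventh with G in the bass. G is the fifth of C minor seventh (C–Eb–G–Bb), so this is second inversion.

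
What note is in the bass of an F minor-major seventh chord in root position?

F

In root position the root is lowest. For F minor-major seventh (F–Ab–C–E) that is F.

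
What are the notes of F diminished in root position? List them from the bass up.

Spelling F diminished: F–Ab–Cb. In root position the root is bass, giving F, Ab, Cb from the bottom.

F, Ab, Cb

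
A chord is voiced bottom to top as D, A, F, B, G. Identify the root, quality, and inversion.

G dominant ninth, second inversion

The pitch classes D, A, F, B, G arrange in thirds as G–B–D–F–A: a G dominant ninth chord.
The lowest note is D, the fifth of the chord, so this is second inversion.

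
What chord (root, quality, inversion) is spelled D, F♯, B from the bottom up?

B minor, first inversion

Reducing to letter names: D, F#, B. These stack in thirds as B–D–F# — a B minor triad.
D is the third of B minor; third in the bass means first inversion (figured bass 6).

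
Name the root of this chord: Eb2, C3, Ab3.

Eb, C, Ab are the tones of an Ab major triad (Ab–C–Eb), making Ab the root.

Ab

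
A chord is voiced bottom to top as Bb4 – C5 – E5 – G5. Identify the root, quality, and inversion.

C dominant seventh, third inversion

Reducing to letter names: Bb, C, E, G. These stack in thirds as C–E–G–Bb — a C dominant seventh chord.
With the seventh (Bb) in the bass, the chord is in third inversion (figured bass 4/2).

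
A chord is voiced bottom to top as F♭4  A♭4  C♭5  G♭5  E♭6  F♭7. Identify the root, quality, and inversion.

The distinct note names are Fb, Ab, Cb, Gb, Eb. Stacked in thirds they read Fb–Ab–Cb–Eb–Gb, which is a major ninth chord on Fb.
With the root (Fb) in the bass, the chord is in root position.

Fb major ninth, root position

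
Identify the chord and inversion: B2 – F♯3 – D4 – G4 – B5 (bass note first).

G major seventh, first inversion

Reducing to letter names: B, F#, D, G. These stack in thirds as G–B–D–F# — a G major seventh chord.
The lowest note is B, the third of the chord, so this is first inversion (figured bass 6/5).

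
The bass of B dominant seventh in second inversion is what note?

The fifth of B dominant seventh (B–D#–F#–A) is F#; that is the bass in second inversion.

F#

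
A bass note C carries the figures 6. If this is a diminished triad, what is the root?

The figures 6 mean the third of the chord is in the bass. If C is the third of a diminished triad, the root is A (chord tones A–C–Eb).

A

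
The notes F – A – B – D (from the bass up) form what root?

The distinct letter names are F, A, B, D. Arranged as a stack of thirds they read B–D–F–A, so B is the root (a B half-diminished seventh chord).

B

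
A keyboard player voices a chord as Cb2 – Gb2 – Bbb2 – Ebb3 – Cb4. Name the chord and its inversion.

Reducing to letter names: Cb, Gb, Bbb, Ebb. These stack in thirds as Cb–Ebb–Gb–Bbb — a Cb minor seventh chord.
Cb is the root of Cb minor seventh; root in the bass means root position (figured bass 7).

Cb minor seventh, root position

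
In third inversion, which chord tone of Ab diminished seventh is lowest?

Gbb

The seventh of Ab diminished seventh (Ab–Cb–Ebb–Gbb) is Gbb; that is the bass in third inversion.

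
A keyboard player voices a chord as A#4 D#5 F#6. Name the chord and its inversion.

D# minor, second inversion

The distinct note names are A#, D#, F#. Stacked in thirds they read D#–F#–A#, which is a minor triad on D#.
With the fifth (A#) in the bass, the chord is in second inversion (figured bass 6/4).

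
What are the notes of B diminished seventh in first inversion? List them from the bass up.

B diminished seventh is B–D–F–Ab. First inversion puts the third (D) in the bass, with the remaining tones above: D, F, Ab, B.

D, F, Ab, B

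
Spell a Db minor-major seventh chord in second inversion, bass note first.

Db minor-major seventh is Db–Fb–Ab–C. Second inversion puts the fifth (Ab) in the bass, with the remaining tones above: Ab, C, Db, Fb.

Ab, C, Db, Fb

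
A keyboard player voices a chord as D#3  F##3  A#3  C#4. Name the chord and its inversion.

D# dominant seventh, root position

The pitch classes D#, F##, A#, C# arrange in thirds as D#–F##–A#–C#: a D# dominant seventh chord.
D# is the root of D# dominant seventh; root in the bass means root position (figured bass 7).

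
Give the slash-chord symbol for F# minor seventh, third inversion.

Third inversion of F# minor seventh has the seventh (E) in the bass. As a slash chord: F#m7/E.

F#m7/E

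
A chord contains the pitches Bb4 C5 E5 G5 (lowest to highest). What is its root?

The distinct letter names are Bb, C, E, G. Arranged as a stack of thirds they read C–E–G–Bb, so C is the root (a C dominant seventh chord).

C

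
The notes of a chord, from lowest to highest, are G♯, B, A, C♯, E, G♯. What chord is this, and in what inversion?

A major ninth, third inversion

Reducing to letter names: G#, B, A, C#, E. These stack in thirds as A–C#–E–G#–B — an A major ninth chord.
With the seventh (G#) in the bass, the chord is in third inversion.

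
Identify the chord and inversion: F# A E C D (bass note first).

Reducing to letter names: F#, A, E, C, D. These stack in thirds as D–F#–A–C–E — a D dominant ninth chord.
With the third (F#) in the bass, the chord is in first inversion.

D dominant ninth, first inversion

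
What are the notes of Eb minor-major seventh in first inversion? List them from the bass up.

Gb, Bb, D, Eb

Eb minor-major seventh is Eb–Gb–Bb–D. First inversion puts the third (Gb) in the bass, with the remaining tones above: Gb, Bb, D, Eb.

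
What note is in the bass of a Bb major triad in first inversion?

The third of Bb major (Bb–D–F) is D; that is the bass in first inversion.

D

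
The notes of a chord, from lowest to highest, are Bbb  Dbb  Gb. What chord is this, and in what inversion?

The pitch classes Bbb, Dbb, Gb arrange in thirds as Gb–Bbb–Dbb: a Gb diminished triad.
The lowest note is Bbb, the third of the chord, so this is first inversion (figured bass 6).

Gb diminished, first inversion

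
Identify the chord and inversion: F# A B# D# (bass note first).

B# diminished seventh, second inversion

The distinct note names are F#, A, B#, D#. Stacked in thirds they read B#–D#–F#–A, which is a diminished seventh chord on B#.
The lowest note is F#, the fifth of the chord, so this is second inversion (figured bass 4/3).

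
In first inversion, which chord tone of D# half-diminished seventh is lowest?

D# half-diminished seventh is D#–F#–A–C#. First inversion places the third in the bass: F#.

F#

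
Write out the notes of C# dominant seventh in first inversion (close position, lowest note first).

C# dominant seventh is C#–E#–G#–B. First inversion puts the third (E#) in the bass, with the remaining tones above: E#, G#, B, C#.

E#, G#, B, C#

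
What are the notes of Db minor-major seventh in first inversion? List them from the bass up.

Fb, Ab, C, Db

Spelling Db minor-major seventh: Db–Fb–Ab–C. In first inversion the third is bass, giving Fb, Ab, C, Db from the bottom.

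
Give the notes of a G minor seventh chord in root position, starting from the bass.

Spelling G minor seventh: G–Bb–D–F. In root position the root is bass, giving G, Bb, D, F from the bottom.

G, Bb, D, F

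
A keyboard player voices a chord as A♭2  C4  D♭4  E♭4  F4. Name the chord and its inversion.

Db major ninth, second inversion

The pitch classes Ab, C, Db, Eb, F arrange in thirds as Db–F–Ab–C–Eb: a Db major ninth chord.
With the fifth (Ab) in the bass, the chord is in second inversion.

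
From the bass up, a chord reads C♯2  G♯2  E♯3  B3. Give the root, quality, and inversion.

C# dominant seventh, root position

Reducing to letter names: C#, G#, E#, B. These stack in thirds as C#–E#–G#–B — a C# dominant seventh chord.
The lowest note is C#, the root of the chord, so this is root position (figured bass 7).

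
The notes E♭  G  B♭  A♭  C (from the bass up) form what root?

Ab

Eb, G, Bb, Ab, C are the tones of an Ab major ninth chord (Ab–C–Eb–G–Bb), making Ab the root.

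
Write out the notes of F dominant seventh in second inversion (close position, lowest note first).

C, Eb, F, A

Spelling F dominant seventh: F–A–C–Eb. In second inversion the fifth is bass, giving C, Eb, F, A from the bottom.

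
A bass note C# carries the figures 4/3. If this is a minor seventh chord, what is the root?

The figures 4/3 mean the fifth of the chord is in the bass. If C# is the fifth of a minor seventh chord, the root is F# (chord tones F#–A–C#–E).

F#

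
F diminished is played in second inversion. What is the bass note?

In second inversion the fifth is lowest. For F diminished (F–Ab–Cb) that is Cb.

Cb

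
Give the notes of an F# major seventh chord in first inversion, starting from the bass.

A#, C#, E#, F#

Spelling F# major seventh: F#–A#–C#–E#. In first inversion the third is bass, giving A#, C#, E#, F# from the bottom.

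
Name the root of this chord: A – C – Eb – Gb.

A

A, C, Eb, Gb are the tones of an A diminished seventh chord (A–C–Eb–Gb), making A the root.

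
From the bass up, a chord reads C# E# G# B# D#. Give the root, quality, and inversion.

C# major ninth, root position

The distinct note names are C#, E#, G#, B#, D#. Stacked in thirds they read C#–E#–G#–B#–D#, which is a major ninth chord on C#.
The lowest note is C#, the root of the chord, so this is root position.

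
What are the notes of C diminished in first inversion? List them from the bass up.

The chord tones are C–Eb–Gb. With the third (Eb) lowest for first inversion: Eb, Gb, C.

Eb, Gb, C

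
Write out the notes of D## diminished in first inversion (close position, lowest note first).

Spelling D## diminished: D##–F##–A#. In first inversion the third is bass, giving F##, A#, D## from the bottom.

F##, A#, D##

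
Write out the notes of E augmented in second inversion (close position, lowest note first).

E augmented is E–G#–B#. Second inversion puts the fifth (B#) in the bass, with the remaining tones above: B#, E, G#.

B#, E, G#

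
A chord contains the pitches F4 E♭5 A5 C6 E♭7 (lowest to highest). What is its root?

F

The distinct letter names are F, Eb, A, C. Arranged as a stack of thirds they read F–A–C–Eb, so F is the root (an F dominant seventh chord).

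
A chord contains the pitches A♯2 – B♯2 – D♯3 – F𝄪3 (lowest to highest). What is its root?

B#

The distinct letter names are A#, B#, D#, F##. Arranged as a stack of thirds they read B#–D#–F##–A#, so B# is the root (a B# minor seventh chord).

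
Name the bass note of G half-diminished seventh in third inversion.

In third inversion the seventh is lowest. For G half-diminished seventh (G–Bb–Db–F) that is F.

F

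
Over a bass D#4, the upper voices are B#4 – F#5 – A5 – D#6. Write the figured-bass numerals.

The notes D#, B#, F#, A stack in thirds as B#–D#–F#–A — a B# diminished seventh chord. The bass D# is the third, so this is first inversion: figured 6/5.

6/5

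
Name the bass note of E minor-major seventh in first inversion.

G

The third of E minor-major seventh (E–G–B–D#) is G; that is the bass in first inversion.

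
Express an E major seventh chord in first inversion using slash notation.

First inversion of E major seventh has the third (G#) in the bass. As a slash chord: Emaj7/G#.

Emaj7/G#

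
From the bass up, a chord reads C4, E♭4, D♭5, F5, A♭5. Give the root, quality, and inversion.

Db major ninth, third inversion

The distinct note names are C, Eb, Db, F, Ab. Stacked in thirds they read Db–F–Ab–C–Eb, which is a major ninth chord on Db.
C is the seventh of Db major ninth; seventh in the bass means third inversion.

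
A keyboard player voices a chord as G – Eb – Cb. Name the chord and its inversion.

Cb augmented, second inversion

Reducing to letter names: G, Eb, Cb. These stack in thirds as Cb–Eb–G — a Cb augmented triad.
The lowest note is G, the fifth of the chord, so this is second inversion (figured bass 6/4).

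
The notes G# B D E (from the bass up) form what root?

E

Reordering G#, B, D, E into stacked thirds gives E–G#–B–D; the bottom of that stack, E, is the root.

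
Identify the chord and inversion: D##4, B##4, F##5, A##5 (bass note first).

The distinct note names are D##, B##, F##, A##. Stacked in thirds they read B##–D##–F##–A##, which is a half-diminished seventh chord on B##.
With the third (D##) in the bass, the chord is in first inversion (figured bass 6/5).

B## half-diminished seventh, first inversion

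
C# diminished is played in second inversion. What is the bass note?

In second inversion the fifth is lowest. For C# diminished (C#–E–G) that is G.

G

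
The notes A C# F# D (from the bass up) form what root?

D

Reordering A, C#, F#, D into stacked thirds gives D–F#–A–C#; the bottom of that stack, D, is the root.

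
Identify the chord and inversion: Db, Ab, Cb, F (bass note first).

Db dominant seventh, root position

The pitch classes Db, Ab, Cb, F arrange in thirds as Db–F–Ab–Cb: a Db dominant seventh chord.
Db is the root of Db dominant seventh; root in the bass means root position (figured bass 7).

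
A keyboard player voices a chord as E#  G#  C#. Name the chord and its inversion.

The pitch classes E#, G#, C# arrange in thirds as C#–E#–G#: a C# major triad.
With the third (E#) in the bass, the chord is in first inversion (figured bass 6).

C# major, first inversion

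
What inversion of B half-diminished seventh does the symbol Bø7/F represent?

Bø7/F means B half-diminished seventh with F in the bass. F is the fifth of B half-diminished seventh (B–D–F–A), so this is second inversion.

second inversion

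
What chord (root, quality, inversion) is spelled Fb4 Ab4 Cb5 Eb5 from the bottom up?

The distinct note names are Fb, Ab, Cb, Eb. Stacked in thirds they read Fb–Ab–Cb–Eb, which is a major seventh chord on Fb.
Fb is the root of Fb major seventh; root in the bass means root position (figured bass 7).

Fb major seventh, root position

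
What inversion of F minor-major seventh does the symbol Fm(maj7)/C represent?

Fm(maj7)/C means F minor-major seventh with C in the bass. C is the fifth of F minor-major seventh (F–Ab–C–E), so this is second inversion.

second inversion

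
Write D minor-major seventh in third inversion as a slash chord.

Third inversion of D minor-major seventh has the seventh (C#) in the bass. As a slash chord: Dm(maj7)/C#.

Dm(maj7)/C#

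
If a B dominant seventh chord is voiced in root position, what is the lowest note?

B

B dominant seventh is B–D#–F#–A. Root position places the root in the bass: B.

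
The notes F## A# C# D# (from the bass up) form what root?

D#

Reordering F##, A#, C#, D# into stacked thirds gives D#–F##–A#–C#; the bottom of that stack, D#, is the root.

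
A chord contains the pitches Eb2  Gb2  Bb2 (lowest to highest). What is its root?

Eb

The distinct letter names are Eb, Gb, Bb. Arranged as a stack of thirds they read Eb–Gb–Bb, so Eb is the root (an Eb minor triad).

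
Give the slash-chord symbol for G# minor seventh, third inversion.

G#m7/F#

Third inversion of G# minor seventh has the seventh (F#) in the bass. As a slash chord: G#m7/F#.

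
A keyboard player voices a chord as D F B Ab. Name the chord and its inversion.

B diminished seventh, first inversion

Reducing to letter names: D, F, B, Ab. These stack in thirds as B–D–F–Ab — a B diminished seventh chord.
D is the third of B diminished seventh; third in the bass means first inversion (figured bass 6/5).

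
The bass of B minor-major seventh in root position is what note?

B

The root of B minor-major seventh (B–D–F#–A#) is B; that is the bass in root position.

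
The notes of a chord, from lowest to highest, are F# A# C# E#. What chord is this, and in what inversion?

F# major seventh, root position

The distinct note names are F#, A#, C#, E#. Stacked in thirds they read F#–A#–C#–E#, which is a major seventh chord on F#.
F# is the root of F# major seventh; root in the bass means root position (figured bass 7).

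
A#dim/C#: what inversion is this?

A#dim/C# means A# diminished with C# in the bass. C# is the third of A# diminished (A#–C#–E), so this is first inversion.

first inversion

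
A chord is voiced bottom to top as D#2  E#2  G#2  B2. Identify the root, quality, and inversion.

The distinct note names are D#, E#, G#, B. Stacked in thirds they read E#–G#–B–D#, which is a half-diminished seventh chord on E#.
With the seventh (D#) in the bass, the chord is in third inversion (figured bass 4/2).

E# half-diminished seventh, third inversion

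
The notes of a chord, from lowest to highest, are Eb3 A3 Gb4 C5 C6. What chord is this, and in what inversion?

The distinct note names are Eb, A, Gb, C. Stacked in thirds they read A–C–Eb–Gb, which is a diminished seventh chord on A.
With the fifth (Eb) in the bass, the chord is in second inversion (figured bass 4/3).

A diminished seventh, second inversion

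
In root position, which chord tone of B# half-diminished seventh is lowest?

B#

B# half-diminished seventh is B#–D#–F#–A#. Root position places the root in the bass: B#.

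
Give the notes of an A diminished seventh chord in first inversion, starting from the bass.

The chord tones are A–C–Eb–Gb. With the third (C) lowest for first inversion: C, Eb, Gb, A.

C, Eb, Gb, A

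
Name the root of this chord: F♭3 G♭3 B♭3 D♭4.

Gb

The distinct letter names are Fb, Gb, Bb, Db. Arranged as a stack of thirds they read Gb–Bb–Db–Fb, so Gb is the root (a Gb dominant seventh chord).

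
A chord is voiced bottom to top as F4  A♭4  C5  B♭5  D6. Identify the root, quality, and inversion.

Reducing to letter names: F, Ab, C, Bb, D. These stack in thirds as Bb–D–F–Ab–C — a Bb dominant ninth chord.
F is the fifth of Bb dominant ninth; fifth in the bass means second inversion.

Bb dominant ninth, second inversion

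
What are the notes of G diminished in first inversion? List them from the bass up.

Bb, Db, G

Spelling G diminished: G–Bb–Db. In first inversion the third is bass, giving Bb, Db, G from the bottom.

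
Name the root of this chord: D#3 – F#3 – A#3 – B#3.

Reordering D#, F#, A#, B# into stacked thirds gives B#–D#–F#–A#; the bottom of that stack, B#, is the root.

B#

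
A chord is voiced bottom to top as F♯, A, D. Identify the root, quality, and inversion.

Reducing to letter names: F#, A, D. These stack in thirds as D–F#–A — a D major triad.
The lowest note is F#, the third of the chord, so this is first inversion (figured bass 6).

D major, first inversion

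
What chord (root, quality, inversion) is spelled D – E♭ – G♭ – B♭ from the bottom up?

Reducing to letter names: D, Eb, Gb, Bb. These stack in thirds as Eb–Gb–Bb–D — an Eb minor-major seventh chord.
With the seventh (D) in the bass, the chord is in third inversion (figured bass 4/2).

Eb minor-major seventh, third inversion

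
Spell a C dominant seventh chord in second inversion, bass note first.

G, Bb, C, E

C dominant seventh is C–E–G–Bb. Second inversion puts the fifth (G) in the bass, with the remaining tones above: G, Bb, C, E.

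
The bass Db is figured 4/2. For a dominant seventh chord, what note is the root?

The figures 4/2 mean the seventh of the chord is in the bass. If Db is the seventh of a dominant seventh chord, the root is Eb (chord tones Eb–G–Bb–Db).

Eb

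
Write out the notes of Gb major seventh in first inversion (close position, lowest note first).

Spelling Gb major seventh: Gb–Bb–Db–F. In first inversion the third is bass, giving Bb, Db, F, Gb from the bottom.

Bb, Db, F, Gb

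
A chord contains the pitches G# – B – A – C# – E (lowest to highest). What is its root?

A

G#, B, A, C#, E are the tones of an A major ninth chord (A–C#–E–G#–B), making A the root.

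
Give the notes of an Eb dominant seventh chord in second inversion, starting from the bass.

The chord tones are Eb–G–Bb–Db. With the fifth (Bb) lowest for second inversion: Bb, Db, Eb, G.

Bb, Db, Eb, G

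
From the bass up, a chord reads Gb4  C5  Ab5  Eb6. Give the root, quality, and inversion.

The distinct note names are Gb, C, Ab, Eb. Stacked in thirds they read Ab–C–Eb–Gb, which is a dominant seventh chord on Ab.
With the seventh (Gb) in the bass, the chord is in third inversion (figured bass 4/2).

Ab dominant seventh, third inversion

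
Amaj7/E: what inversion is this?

Amaj7/E means A major seventh with E in the bass. E is the fifth of A major seventh (A–C#–E–G#), so this is second inversion.

second inversion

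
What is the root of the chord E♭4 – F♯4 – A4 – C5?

Reordering Eb, F#, A, C into stacked thirds gives F#–A–C–Eb; the bottom of that stack, F#, is the root.

F#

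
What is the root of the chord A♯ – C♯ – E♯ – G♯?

A#

The distinct letter names are A#, C#, E#, G#. Arranged as a stack of thirds they read A#–C#–E#–G#, so A# is the root (an A# minor seventh chord).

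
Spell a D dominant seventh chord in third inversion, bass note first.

The chord tones are D–F#–A–C. With the seventh (C) lowest for third inversion: C, D, F#, A.

C, D, F#, A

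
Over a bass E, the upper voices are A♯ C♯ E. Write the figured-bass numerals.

6/4

The notes E, A#, C# stack in thirds as A#–C#–E — an A# diminished triad. The bass E is the fifth, so this is second inversion: figured 6/4.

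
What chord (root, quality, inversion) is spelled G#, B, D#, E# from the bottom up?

Reducing to letter names: G#, B, D#, E#. These stack in thirds as E#–G#–B–D# — an E# half-diminished seventh chord.
With the third (G#) in the bass, the chord is in first inversion (figured bass 6/5).

E# half-diminished seventh, first inversion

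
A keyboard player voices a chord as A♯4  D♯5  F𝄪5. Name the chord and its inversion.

Reducing to letter names: A#, D#, F##. These stack in thirds as D#–F##–A# — a D# major triad.
With the fifth (A#) in the bass, the chord is in second inversion (figured bass 6/4).

D# major, second inversion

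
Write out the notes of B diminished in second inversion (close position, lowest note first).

F, B, D

B diminished is B–D–F. Second inversion puts the fifth (F) in the bass, with the remaining tones above: F, B, D.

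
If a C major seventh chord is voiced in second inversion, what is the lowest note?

G

The fifth of C major seventh (C–E–G–B) is G; that is the bass in second inversion.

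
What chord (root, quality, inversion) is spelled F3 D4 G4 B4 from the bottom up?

G dominant seventh, third inversion

Reducing to letter names: F, D, G, B. These stack in thirds as G–B–D–F — a G dominant seventh chord.
With the seventh (F) in the bass, the chord is in third inversion (figured bass 4/2).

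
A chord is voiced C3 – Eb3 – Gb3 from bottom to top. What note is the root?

C

The distinct letter names are C, Eb, Gb. Arranged as a stack of thirds they read C–Eb–Gb, so C is the root (a C diminished triad).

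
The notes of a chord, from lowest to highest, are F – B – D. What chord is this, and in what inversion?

The pitch classes F, B, D arrange in thirds as B–D–F: a B diminished triad.
With the fifth (F) in the bass, the chord is in second inversion (figured bass 6/4).

B diminished, second inversion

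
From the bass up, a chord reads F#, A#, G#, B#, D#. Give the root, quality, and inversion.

G# dominant ninth, third inversion

The pitch classes F#, A#, G#, B#, D# arrange in thirds as G#–B#–D#–F#–A#: a G# dominant ninth chord.
With the seventh (F#) in the bass, the chord is in third inversion.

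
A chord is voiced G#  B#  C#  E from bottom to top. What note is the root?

C#

G#, B#, C#, E are the tones of a C# minor-major seventh chord (C#–E–G#–B#), making C# the root.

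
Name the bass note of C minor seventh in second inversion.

G

In second inversion the fifth is lowest. For C minor seventh (C–Eb–G–Bb) that is G.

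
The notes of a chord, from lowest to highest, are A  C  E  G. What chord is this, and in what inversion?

A minor seventh, root position

The distinct note names are A, C, E, G. Stacked in thirds they read A–C–E–G, which is a minor seventh chord on A.
The lowest note is A, the root of the chord, so this is root position (figured bass 7).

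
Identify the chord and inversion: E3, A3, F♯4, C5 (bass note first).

The distinct note names are E, A, F#, C. Stacked in thirds they read F#–A–C–E, which is a half-diminished seventh chord on F#.
The lowest note is E, the seventh of the chord, so this is third inversion (figured bass 4/2).

F# half-diminished seventh, third inversion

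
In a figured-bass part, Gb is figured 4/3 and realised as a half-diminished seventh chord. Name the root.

C

The figures 4/3 mean the fifth of the chord is in the bass. If Gb is the fifth of a half-diminished seventh chord, the root is C (chord tones C–Eb–Gb–Bb).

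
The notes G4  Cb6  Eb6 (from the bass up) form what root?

G, Cb, Eb are the tones of a Cb augmented triad (Cb–Eb–G), making Cb the root.

Cb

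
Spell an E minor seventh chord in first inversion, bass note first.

G, B, D, E

The chord tones are E–G–B–D. With the third (G) lowest for first inversion: G, B, D, E.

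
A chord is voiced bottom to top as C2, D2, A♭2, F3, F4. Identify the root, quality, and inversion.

Reducing to letter names: C, D, Ab, F. These stack in thirds as D–F–Ab–C — a D half-diminished seventh chord.
The lowest note is C, the seventh of the chord, so this is third inversion (figured bass 4/2).

D half-diminished seventh, third inversion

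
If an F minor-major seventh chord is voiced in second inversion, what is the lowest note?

The fifth of F minor-major seventh (F–Ab–C–E) is C; that is the bass in second inversion.

C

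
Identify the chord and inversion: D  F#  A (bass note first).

D major, root position

The pitch classes D, F#, A arrange in thirds as D–F#–A: a D major triad.
With the root (D) in the bass, the chord is in root position (figured bass 5/3).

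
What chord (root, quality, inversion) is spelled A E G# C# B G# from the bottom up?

The distinct note names are A, E, G#, C#, B. Stacked in thirds they read A–C#–E–G#–B, which is a major ninth chord on A.
The lowest note is A, the root of the chord, so this is root position.

A major ninth, root position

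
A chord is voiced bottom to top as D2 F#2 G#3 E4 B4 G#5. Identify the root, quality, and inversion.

E dominant ninth, third inversion

The pitch classes D, F#, G#, E, B arrange in thirds as E–G#–B–D–F#: an E dominant ninth chord.
D is the seventh of E dominant ninth; seventh in the bass means third inversion.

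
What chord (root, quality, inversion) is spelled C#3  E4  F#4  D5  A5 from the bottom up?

The pitch classes C#, E, F#, D, A arrange in thirds as D–F#–A–C#–E: a D major ninth chord.
With the seventh (C#) in the bass, the chord is in third inversion.

D major ninth, third inversion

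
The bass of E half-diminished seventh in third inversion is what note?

In third inversion the seventh is lowest. For E half-diminished seventh (E–G–Bb–D) that is D.

D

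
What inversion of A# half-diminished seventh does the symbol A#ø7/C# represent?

A#ø7/C# means A# half-diminished seventh with C# in the bass. C# is the third of A# half-diminished seventh (A#–C#–E–G#), so this is first inversion.

first inversion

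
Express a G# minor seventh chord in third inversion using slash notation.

Third inversion of G# minor seventh has the seventh (F#) in the bass. As a slash chord: G#m7/F#.

G#m7/F#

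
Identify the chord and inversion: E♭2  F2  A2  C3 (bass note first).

Reducing to letter names: Eb, F, A, C. These stack in thirds as F–A–C–Eb — an F dominant seventh chord.
The lowest note is Eb, the seventh of the chord, so this is third inversion (figured bass 4/2).

F dominant seventh, third inversion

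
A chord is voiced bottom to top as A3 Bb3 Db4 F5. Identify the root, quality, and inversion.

Reducing to letter names: A, Bb, Db, F. These stack in thirds as Bb–Db–F–A — a Bb minor-major seventh chord.
The lowest note is A, the seventh of the chord, so this is third inversion (figured bass 4/2).

Bb minor-major seventh, third inversion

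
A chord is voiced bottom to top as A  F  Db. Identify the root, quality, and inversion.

Db augmented, second inversion

Reducing to letter names: A, F, Db. These stack in thirds as Db–F–A — a Db augmented triad.
A is the fifth of Db augmented; fifth in the bass means second inversion (figured bass 6/4).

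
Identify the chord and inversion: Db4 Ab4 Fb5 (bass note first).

Db minor, root position

Reducing to letter names: Db, Ab, Fb. These stack in thirds as Db–Fb–Ab — a Db minor triad.
The lowest note is Db, the root of the chord, so this is root position (figured bass 5/3).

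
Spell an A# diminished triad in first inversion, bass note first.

C#, E, A#

A# diminished is A#–C#–E. First inversion puts the third (C#) in the bass, with the remaining tones above: C#, E, A#.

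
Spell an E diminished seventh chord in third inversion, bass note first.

E diminished seventh is E–G–Bb–Db. Third inversion puts the seventh (Db) in the bass, with the remaining tones above: Db, E, G, Bb.

Db, E, G, Bb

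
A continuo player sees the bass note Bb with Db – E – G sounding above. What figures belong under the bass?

The notes Bb, Db, E, G stack in thirds as E–G–Bb–Db — an E diminished seventh chord. The bass Bb is the fifth, so this is second inversion: figured 4/3.

4/3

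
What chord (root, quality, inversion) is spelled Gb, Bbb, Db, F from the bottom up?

Gb minor-major seventh, root position

Reducing to letter names: Gb, Bbb, Db, F. These stack in thirds as Gb–Bbb–Db–F — a Gb minor-major seventh chord.
The lowest note is Gb, the root of the chord, so this is root position (figured bass 7).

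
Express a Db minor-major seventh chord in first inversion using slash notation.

Dbm(maj7)/Fb

First inversion of Db minor-major seventh has the third (Fb) in the bass. As a slash chord: Dbm(maj7)/Fb.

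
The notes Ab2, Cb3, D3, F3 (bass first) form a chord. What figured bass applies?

The notes Ab, Cb, D, F stack in thirds as D–F–Ab–Cb — a D diminished seventh chord. The bass Ab is the fifth, so this is second inversion: figured 4/3.

4/3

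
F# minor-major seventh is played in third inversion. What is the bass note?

E#

F# minor-major seventh is F#–A–C#–E#. Third inversion places the seventh in the bass: E#.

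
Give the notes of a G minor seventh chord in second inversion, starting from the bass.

D, F, G, Bb

G minor seventh is G–Bb–D–F. Second inversion puts the fifth (D) in the bass, with the remaining tones above: D, F, G, Bb.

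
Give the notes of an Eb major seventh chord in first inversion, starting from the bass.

G, Bb, D, Eb

Spelling Eb major seventh: Eb–G–Bb–D. In first inversion the third is bass, giving G, Bb, D, Eb from the bottom.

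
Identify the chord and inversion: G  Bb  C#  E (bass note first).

The pitch classes G, Bb, C#, E arrange in thirds as C#–E–G–Bb: a C# diminished seventh chord.
G is the fifth of C# diminished seventh; fifth in the bass means second inversion (figured bass 4/3).

C# diminished seventh, second inversion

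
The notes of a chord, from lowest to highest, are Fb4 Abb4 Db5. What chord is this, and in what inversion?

Reducing to letter names: Fb, Abb, Db. These stack in thirds as Db–Fb–Abb — a Db diminished triad.
The lowest note is Fb, the third of the chord, so this is first inversion (figured bass 6).

Db diminished, first inversion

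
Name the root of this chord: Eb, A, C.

A

Eb, A, C are the tones of an A diminished triad (A–C–Eb), making A the root.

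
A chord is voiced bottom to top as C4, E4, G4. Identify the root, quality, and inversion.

The distinct note names are C, E, G. Stacked in thirds they read C–E–G, which is a major triad on C.
The lowest note is C, the root of the chord, so this is root position (figured bass 5/3).

C major, root position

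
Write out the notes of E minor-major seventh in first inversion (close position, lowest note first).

The chord tones are E–G–B–D#. With the third (G) lowest for first inversion: G, B, D#, E.

G, B, D#, E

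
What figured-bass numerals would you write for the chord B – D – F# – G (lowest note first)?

6/5

The notes B, D, F#, G stack in thirds as G–B–D–F# — a G major seventh chord. The bass B is the third, so this is first inversion: figured 6/5.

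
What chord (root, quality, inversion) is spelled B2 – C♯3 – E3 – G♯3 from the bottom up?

C# minor seventh, third inversion

The distinct note names are B, C#, E, G#. Stacked in thirds they read C#–E–G#–B, which is a minor seventh chord on C#.
The lowest note is B, the seventh of the chord, so this is third inversion (figured bass 4/2).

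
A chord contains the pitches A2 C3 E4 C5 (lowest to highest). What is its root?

The distinct letter names are A, C, E. Arranged as a stack of thirds they read A–C–E, so A is the root (an A minor triad).

A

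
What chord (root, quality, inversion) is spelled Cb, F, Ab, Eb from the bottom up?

Reducing to letter names: Cb, F, Ab, Eb. These stack in thirds as F–Ab–Cb–Eb — an F half-diminished seventh chord.
With the fifth (Cb) in the bass, the chord is in second inversion (figured bass 4/3).

F half-diminished seventh, second inversion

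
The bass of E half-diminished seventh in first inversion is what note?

In first inversion the third is lowest. For E half-diminished seventh (E–G–Bb–D) that is G.

G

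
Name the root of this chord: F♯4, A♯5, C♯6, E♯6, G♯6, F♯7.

F#

F#, A#, C#, E#, G# are the tones of an F# major ninth chord (F#–A#–C#–E#–G#), making F# the root.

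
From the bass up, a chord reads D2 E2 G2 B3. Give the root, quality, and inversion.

E minor seventh, third inversion

Reducing to letter names: D, E, G, B. These stack in thirds as E–G–B–D — an E minor seventh chord.
D is the seventh of E minor seventh; seventh in the bass means third inversion (figured bass 4/2).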